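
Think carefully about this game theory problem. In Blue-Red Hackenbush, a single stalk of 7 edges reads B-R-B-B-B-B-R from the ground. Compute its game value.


Edges (from ground): B-R-B-B-B-B-R
By Berlekamp's sign-expansion rule, a Blue-Red Hackenbush stalk has the value of the surreal number whose sign sequence is the edge sequence with B -> + and R -> -.
Sign sequence: +-++++-
Trace the sign expansion in the surreal number tree, starting from 0:
Edge 1: B (sign +) -> bounds (0, +inf), value = 1
Edge 2: R (sign -) -> bounds (0, 1), value = 1/2
Edge 3: B (sign +) -> bounds (1/2, 1), value = 3/4
Edge 4: B (sign +) -> bounds (3/4, 1), value = 7/8
Edge 5: B (sign +) -> bounds (7/8, 1), value = 15/16
Edge 6: B (sign +) -> bounds (15/16, 1), value = 31/32
Edge 7: R (sign -) -> bounds (15/16, 31/32), value = 61/64
Game value = 61/64

61/64


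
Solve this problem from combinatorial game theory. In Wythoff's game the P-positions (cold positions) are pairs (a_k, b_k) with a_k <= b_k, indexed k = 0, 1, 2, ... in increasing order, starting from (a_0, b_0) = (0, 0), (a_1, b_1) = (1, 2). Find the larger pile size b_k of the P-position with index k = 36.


By Wythoff's theorem, a_k = floor(k * phi) and b_k = floor(k * phi^2) = a_k + k, where phi = (1 + sqrt(5))/2 is the golden ratio.
phi = (1 + sqrt(5))/2 = 1.618034
phi^2 = phi + 1 = 2.618034
k = 36
k * phi^2 = 36 * 2.618034 = 94.249224
b_36 = floor(k * phi^2) = 94 (check: a_36 + k = 58 + 36 = 94)

94


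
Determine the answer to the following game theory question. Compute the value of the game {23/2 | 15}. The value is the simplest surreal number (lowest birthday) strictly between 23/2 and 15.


Left options: {23/2}, max = 23/2
Right options: {15}, min = 15
All options are numbers and max(Left) < min(Right), so by the simplicity theorem the value is the simplest (earliest-born) number strictly between 23/2 and 15.
Integers 12 through 14 all lie strictly between 23/2 and 15.
Among integers, the simplest (lowest birthday = smallest |n|; 0 is born on day 0, +-n on day n) is 12.
No non-integer in the interval can be simpler: if x is a non-integer in the interval, then floor(x) or ceil(x) also lies in the interval (the interval contains an integer), and both are proper prefixes of x's sign expansion, i.e. born earlier. So the game value is 12.
Game value = 12

12


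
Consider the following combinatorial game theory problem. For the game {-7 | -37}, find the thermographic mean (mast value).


Game = {-7 | -37}, a switch {a | b} with numbers a > b.
Its thermograph has left wall a - t and right wall b + t, which meet at t = (a - b)/2, where both equal (a + b)/2. So the mast (mean value) is at (a + b)/2.
Mean = (-7 + (-37))/2 = -44/2 = -22

-22


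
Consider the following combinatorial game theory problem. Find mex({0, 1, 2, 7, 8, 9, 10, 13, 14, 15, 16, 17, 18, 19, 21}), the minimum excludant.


Set = {0, 1, 2, 7, 8, 9, 10, 13, 14, 15, 16, 17, 18, 19, 21}
0 is in the set.
1 is in the set.
2 is in the set.
3 is NOT in the set. This is the mex.
mex = 3

3


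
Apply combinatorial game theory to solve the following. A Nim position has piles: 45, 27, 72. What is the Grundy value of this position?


We need the XOR (exclusive or) of all pile sizes.
After XOR-ing pile 1 (size 45): 0 XOR 45 = 45
After XOR-ing pile 2 (size 27): 45 XOR 27 = 54
After XOR-ing pile 3 (size 72): 54 XOR 72 = 126
The Nim-value of this position is 126.

126


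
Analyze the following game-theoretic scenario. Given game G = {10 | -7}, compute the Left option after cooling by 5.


Original game: {10 | -7} (a switch {a | b} with a > b).
Cooling by t (for t below the temperature (a - b)/2 = 17/2) taxes each move by t: {a | b} cooled by t is {a - t | b + t}.
Cooling amount: t = 5
Cooled Left option: 10 - 5 = 5
Cooled Right option: -7 + 5 = -2
Cooled game: {5 | -2}
Left option = 5

5


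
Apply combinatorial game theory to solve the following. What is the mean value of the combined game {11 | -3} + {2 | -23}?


G1 = {11 | -3}, G2 = {2 | -23}
Each is a switch {a | b} with numbers a > b; its mean value is (a + b)/2, and mean value is additive over game sums: m(G1 + G2) = m(G1) + m(G2).
Mean of G1 = (11 + (-3))/2 = 8/2 = 4
Mean of G2 = (2 + (-23))/2 = -21/2 = -21/2
Mean of G1 + G2 = 4 + -21/2 = -13/2

-13/2


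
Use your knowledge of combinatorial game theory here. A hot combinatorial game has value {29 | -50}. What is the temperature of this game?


The game is {29 | -50}, a switch {a | b} with numbers a > b.
Cooling {a | b} by t gives {a - t | b + t}, which stops being hot when a - t = b + t, i.e. at t = (a - b)/2. So the temperature of a switch is (a - b)/2.
Temperature = (Left option - Right option) / 2
= (29 - (-50)) / 2
= 79 / 2
= 79/2

79/2


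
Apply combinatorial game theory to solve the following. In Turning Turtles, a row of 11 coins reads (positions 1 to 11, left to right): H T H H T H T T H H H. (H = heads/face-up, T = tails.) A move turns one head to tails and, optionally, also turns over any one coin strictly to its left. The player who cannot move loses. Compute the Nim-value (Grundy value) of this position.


Coins: H T H H T H T T H H H
Key fact: a single head at position k behaves exactly like a Nim heap of size k (turning it to T and optionally flipping a coin at j < k corresponds to moving the heap from k to j, or to 0), and heads combine as a disjunctive sum (two heads at the same place would cancel, matching j XOR j = 0). So the Nim-value is the XOR of the 1-indexed positions of the heads.
Face-up positions (1-indexed): [1, 3, 4, 6, 9, 10, 11]
XOR 0 with 1: 0 XOR 1 = 1
XOR 1 with 3: 1 XOR 3 = 2
XOR 2 with 4: 2 XOR 4 = 6
XOR 6 with 6: 6 XOR 6 = 0
XOR 0 with 9: 0 XOR 9 = 9
XOR 9 with 10: 9 XOR 10 = 3
XOR 3 with 11: 3 XOR 11 = 8
Nim-value = 8

8


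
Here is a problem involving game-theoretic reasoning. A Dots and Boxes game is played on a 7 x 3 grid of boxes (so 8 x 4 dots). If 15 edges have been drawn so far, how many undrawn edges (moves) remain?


Grid: 7 x 3 boxes, i.e. 8 rows and 4 columns of dots.
Horizontal edges: (rows + 1) * cols = 8 * 3 = 24
Vertical edges: rows * (cols + 1) = 7 * 4 = 28
Total edges: 24 + 28 = 52
Edges drawn: 15
Remaining: 52 - 15 = 37

37


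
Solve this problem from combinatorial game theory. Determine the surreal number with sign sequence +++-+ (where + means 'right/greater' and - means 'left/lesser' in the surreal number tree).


Sign expansion: +++-+
Rule: track bounds (lo, hi), initially (-inf, +inf). On '+', the current value becomes lo and we move to the simplest number in (value, hi): value + 1 if hi = +inf, otherwise the midpoint (value + hi)/2. On '-', the current value becomes hi and we move to value - 1 if lo = -inf, otherwise the midpoint (lo + value)/2.
Start at 0.
Step 1: sign = +, move right. Bounds: (0, +inf). Value = 1
Step 2: sign = +, move right. Bounds: (1, +inf). Value = 2
Step 3: sign = +, move right. Bounds: (2, +inf). Value = 3
Step 4: sign = -, move left. Bounds: (2, 3). Value = 5/2
Step 5: sign = +, move right. Bounds: (5/2, 3). Value = 11/4
The surreal number with sign expansion +++-+ is 11/4.

11/4


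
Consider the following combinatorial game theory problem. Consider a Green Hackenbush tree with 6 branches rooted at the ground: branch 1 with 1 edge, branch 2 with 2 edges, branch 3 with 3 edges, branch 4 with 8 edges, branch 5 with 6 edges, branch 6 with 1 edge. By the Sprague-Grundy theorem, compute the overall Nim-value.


The tree has 6 branches from the ground vertex.
In Green Hackenbush, the Nim-value of a simple path of length k is k.
Branch 1: length 1, Nim-value = 1
Branch 2: length 2, Nim-value = 2
Branch 3: length 3, Nim-value = 3
Branch 4: length 8, Nim-value = 8
Branch 5: length 6, Nim-value = 6
Branch 6: length 1, Nim-value = 1
Total Nim-value = XOR of all branch values:
0 XOR 1 = 1
1 XOR 2 = 3
3 XOR 3 = 0
0 XOR 8 = 8
8 XOR 6 = 14
14 XOR 1 = 15
Nim-value of the tree = 15

15


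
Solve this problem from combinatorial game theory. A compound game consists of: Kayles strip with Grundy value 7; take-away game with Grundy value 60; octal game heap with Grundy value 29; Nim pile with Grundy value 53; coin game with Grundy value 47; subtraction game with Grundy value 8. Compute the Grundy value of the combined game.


By the Sprague-Grundy theorem, the Grundy value of a sum of games is the XOR of individual Grundy values.
Kayles strip: Grundy value = 7. Running XOR: 0 XOR 7 = 7
take-away game: Grundy value = 60. Running XOR: 7 XOR 60 = 59
octal game heap: Grundy value = 29. Running XOR: 59 XOR 29 = 38
Nim pile: Grundy value = 53. Running XOR: 38 XOR 53 = 19
coin game: Grundy value = 47. Running XOR: 19 XOR 47 = 60
subtraction game: Grundy value = 8. Running XOR: 60 XOR 8 = 52
The combined Grundy value is 52.

52


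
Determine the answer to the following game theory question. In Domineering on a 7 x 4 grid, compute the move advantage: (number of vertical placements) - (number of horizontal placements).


Board is 7 x 4 (rows x cols).
Left (vertical) placements: (rows-1) * cols = 6 * 4 = 24
Right (horizontal) placements: rows * (cols-1) = 7 * 3 = 21
Advantage = Left - Right = 24 - 21 = 3

3


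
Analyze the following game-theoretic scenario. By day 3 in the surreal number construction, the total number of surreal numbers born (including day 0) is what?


Day 0: {|} = 0 is born. Count = 1.
Day n: the number of surreal numbers born by day n is 2^(n+1) - 1.
By day 0: 2^1 - 1 = 1
By day 1: 2^2 - 1 = 3
By day 2: 2^3 - 1 = 7
By day 3: 2^4 - 1 = 15
By day 3: 15 surreal numbers.

15


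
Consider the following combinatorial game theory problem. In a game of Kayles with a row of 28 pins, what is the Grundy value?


Kayles: a move removes 1 or 2 adjacent pins from a contiguous row.
Removing pins from a row of k leaves two independent rows (a, b) with a + b = k - 1 (one pin) or a + b = k - 2 (two pins); an end removal gives a = 0.
By Sprague-Grundy, G(k) = mex{ G(a) XOR G(b) } over all these splits. G(0) = 0.
G(1): splits (0,0):0^0=0 -> mex({0}) = 1
G(2): splits (0,1):0^1=1 (0,0):0^0=0 -> mex({0, 1}) = 2
G(3): splits (0,2):0^2=2 (1,1):1^1=0 (0,1):0^1=1 -> mex({0, 1, 2}) = 3
G(4): splits (0,3):0^3=3 (1,2):1^2=3 (0,2):0^2=2 (1,1):1^1=0 -> mex({0, 2, 3}) = 1
G(5): splits (0,4):0^1=1 (1,3):1^3=2 (2,2):2^2=0 (0,3):0^3=3 (1,2):1^2=3 -> mex({0, 1, 2, 3}) = 4
G(6) = mex({0, 1, 2, 4}) = 3
G(7) = mex({0, 1, 3, 4, 5}) = 2
G(8) = mex({0, 2, 3, 5, 6}) = 1
G(9) = mex({0, 1, 2, 3, 6, 7}) = 4
G(10) = mex({0, 1, 3, 4, 5, 7}) = 2
G(11) = mex({0, 1, 2, 3, 4, 5}) = 6
G(12) = mex({0, 1, 2, 3, 5, 6, 7}) = 4
G(13) = mex({0, 2, 3, 4, 6, 7}) = 1
G(14) = mex({0, 1, 4, 5, 6, 7}) = 2
G(15) = mex({0, 1, 2, 3, 4, 5, 6}) = 7
G(16) = mex({0, 2, 3, 5, 6, 7}) = 1
G(17) = mex({0, 1, 2, 3, 5, 6, 7}) = 4
G(18) = mex({0, 1, 2, 4, 5, 6}) = 3
G(19) = mex({0, 1, 3, 4, 5, 7}) = 2
G(20) = mex({0, 2, 3, 4, 5, 6, 7}) = 1
G(21) = mex({0, 1, 2, 3, 5, 6, 7}) = 4
G(22) = mex({0, 1, 2, 3, 4, 5, 7}) = 6
G(23) = mex({0, 1, 2, 3, 4, 5, 6}) = 7
G(24) = mex({0, 1, 2, 3, 5, 6, 7}) = 4
G(25) = mex({0, 2, 3, 4, 6, 7}) = 1
G(26) = mex({0, 1, 3, 4, 5, 6, 7}) = 2
G(27) = mex({0, 1, 2, 3, 4, 5, 6, 7}) = 8
G(28) = mex({0, 1, 2, 3, 4, 6, 7, 8}) = 5
Therefore G(28) = 5.

5


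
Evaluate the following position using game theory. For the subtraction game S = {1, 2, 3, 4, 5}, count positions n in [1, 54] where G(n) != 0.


Subtraction set S = {1, 2, 3, 4, 5}, so G(n) = n mod 6.
G(n) = 0 when n is a multiple of 6.
Multiples of 6 in [1, 54]: 9
N-positions (nonzero Grundy) = 54 - 9 = 45

45


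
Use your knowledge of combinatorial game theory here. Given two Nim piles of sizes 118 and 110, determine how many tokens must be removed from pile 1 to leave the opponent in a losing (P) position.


Piles: 118 and 110
Current XOR: 118 XOR 110 = 24 (non-zero, so this is an N-position).
To make the XOR zero, we need to find a move that balances the piles.
For pile 1 (size 118): target = 118 XOR 24 = 110
We reduce pile 1 from 118 to 110.
Tokens removed: 118 - 110 = 8
Verification: 110 XOR 110 = 0

8


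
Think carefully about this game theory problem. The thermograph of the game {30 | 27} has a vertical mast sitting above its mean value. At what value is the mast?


Game = {30 | 27}, a switch {a | b} with numbers a > b.
Its thermograph has left wall a - t and right wall b + t, which meet at t = (a - b)/2, where both equal (a + b)/2. So the mast (mean value) is at (a + b)/2.
Mean = (30 + (27))/2 = 57/2 = 57/2

57/2


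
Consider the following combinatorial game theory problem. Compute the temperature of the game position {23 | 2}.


The game is {23 | 2}, a switch {a | b} with numbers a > b.
Cooling {a | b} by t gives {a - t | b + t}, which stops being hot when a - t = b + t, i.e. at t = (a - b)/2. So the temperature of a switch is (a - b)/2.
Temperature = (Left option - Right option) / 2
= (23 - (2)) / 2
= 21 / 2
= 21/2

21/2


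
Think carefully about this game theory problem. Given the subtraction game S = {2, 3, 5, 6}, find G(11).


The subtraction set is S = {2, 3, 5, 6}.
G(k) = mex{ G(k - s) : s in S, s <= k }. We compute iteratively: G(0) = 0.
G(1) = mex({}) = 0
G(2) = mex({0}) = 1
G(3) = mex({0}) = 1
G(4) = mex({0, 1}) = 2
G(5) = mex({0, 1}) = 2
G(6) = mex({0, 1, 2}) = 3
G(7) = mex({0, 1, 2}) = 3
G(8) = mex({1, 2, 3}) = 0
G(9) = mex({1, 2, 3}) = 0
G(10) = mex({0, 2, 3}) = 1
G(11) = mex({0, 2, 3}) = 1
Therefore G(11) = 1.

1


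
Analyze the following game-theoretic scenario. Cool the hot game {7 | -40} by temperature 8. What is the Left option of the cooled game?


Original game: {7 | -40} (a switch {a | b} with a > b).
Cooling by t (for t below the temperature (a - b)/2 = 47/2) taxes each move by t: {a | b} cooled by t is {a - t | b + t}.
Cooling amount: t = 8
Cooled Left option: 7 - 8 = -1
Cooled Right option: -40 + 8 = -32
Cooled game: {-1 | -32}
Left option = -1

-1


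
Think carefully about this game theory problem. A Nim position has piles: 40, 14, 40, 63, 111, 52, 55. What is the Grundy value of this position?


We need the XOR (exclusive or) of all pile sizes.
After XOR-ing pile 1 (size 40): 0 XOR 40 = 40
After XOR-ing pile 2 (size 14): 40 XOR 14 = 38
After XOR-ing pile 3 (size 40): 38 XOR 40 = 14
After XOR-ing pile 4 (size 63): 14 XOR 63 = 49
After XOR-ing pile 5 (size 111): 49 XOR 111 = 94
After XOR-ing pile 6 (size 52): 94 XOR 52 = 106
After XOR-ing pile 7 (size 55): 106 XOR 55 = 93
The Nim-value of this position is 93.

93


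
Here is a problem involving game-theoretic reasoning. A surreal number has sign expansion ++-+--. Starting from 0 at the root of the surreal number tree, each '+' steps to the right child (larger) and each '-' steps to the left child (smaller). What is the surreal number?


Sign expansion: ++-+--
Rule: track bounds (lo, hi), initially (-inf, +inf). On '+', the current value becomes lo and we move to the simplest number in (value, hi): value + 1 if hi = +inf, otherwise the midpoint (value + hi)/2. On '-', the current value becomes hi and we move to value - 1 if lo = -inf, otherwise the midpoint (lo + value)/2.
Start at 0.
Step 1: sign = +, move right. Bounds: (0, +inf). Value = 1
Step 2: sign = +, move right. Bounds: (1, +inf). Value = 2
Step 3: sign = -, move left. Bounds: (1, 2). Value = 3/2
Step 4: sign = +, move right. Bounds: (3/2, 2). Value = 7/4
Step 5: sign = -, move left. Bounds: (3/2, 7/4). Value = 13/8
Step 6: sign = -, move left. Bounds: (3/2, 13/8). Value = 25/16
The surreal number with sign expansion ++-+-- is 25/16.

25/16


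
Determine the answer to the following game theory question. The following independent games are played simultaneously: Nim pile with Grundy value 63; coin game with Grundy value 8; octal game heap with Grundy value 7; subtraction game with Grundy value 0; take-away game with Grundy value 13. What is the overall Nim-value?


By the Sprague-Grundy theorem, the Grundy value of a sum of games is the XOR of individual Grundy values.
Nim pile: Grundy value = 63. Running XOR: 0 XOR 63 = 63
coin game: Grundy value = 8. Running XOR: 63 XOR 8 = 55
octal game heap: Grundy value = 7. Running XOR: 55 XOR 7 = 48
subtraction game: Grundy value = 0. Running XOR: 48 XOR 0 = 48
take-away game: Grundy value = 13. Running XOR: 48 XOR 13 = 61
The combined Grundy value is 61.

61


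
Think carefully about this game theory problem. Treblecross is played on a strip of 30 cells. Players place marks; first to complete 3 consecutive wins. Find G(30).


Treblecross: place X on empty cells; 3-in-a-row wins.
Playing within two cells of an existing X lets the opponent win at once, so sensible play treats the cells i-2..i+2 around each X as dead. The player left with no safe cell loses, so this is a normal-play take-away game on strips of safe cells.
Placing X at cell i (0-indexed) of a strip of k safe cells leaves independent strips of sizes max(0, i-2) and max(0, k-i-3). Hence G(k) = mex{ G(max(0,i-2)) XOR G(max(0,k-i-3)) : 0 <= i < k }, with G(0) = 0.
G(1): splits (0,0):0^0=0 -> mex({0}) = 1
G(2): splits (0,0):0^0=0 -> mex({0}) = 1
G(3): splits (0,0):0^0=0 -> mex({0}) = 1
G(4): splits (0,1):0^1=1 (0,0):0^0=0 -> mex({0, 1}) = 2
G(5): splits (0,2):0^1=1 (0,1):0^1=1 (0,0):0^0=0 -> mex({0, 1}) = 2
G(6) = mex({1}) = 0
G(7) = mex({0, 1, 2}) = 3
G(8) = mex({0, 1, 2}) = 3
G(9) = mex({0, 2}) = 1
G(10) = mex({0, 2, 3}) = 1
G(11) = mex({0, 3}) = 1
G(12) = mex({1, 3}) = 0
G(13) = mex({0, 1, 2, 3}) = 4
G(14) = mex({0, 1, 2}) = 3
G(15) = mex({0, 1, 2}) = 3
G(16) = mex({0, 1, 2, 4}) = 3
G(17) = mex({0, 1, 3, 4}) = 2
G(18) = mex({0, 1, 3, 4}) = 2
G(19) = mex({0, 1, 3, 5}) = 2
G(20) = mex({0, 1, 2, 3, 5}) = 4
G(21) = mex({0, 1, 2, 3, 5}) = 4
G(22) = mex({1, 2, 6}) = 0
G(23) = mex({0, 1, 2, 3, 4, 6}) = 5
G(24) = mex({0, 1, 2, 3, 4}) = 5
G(25) = mex({0, 1, 3, 4, 7}) = 2
G(26) = mex({0, 1, 3, 4, 5, 7}) = 2
G(27) = mex({0, 1, 3, 5}) = 2
G(28) = mex({0, 1, 2, 5}) = 3
G(29) = mex({0, 1, 2, 4, 5, 6}) = 3
G(30) = mex({1, 2, 4, 6}) = 0
Therefore G(30) = 0.

0


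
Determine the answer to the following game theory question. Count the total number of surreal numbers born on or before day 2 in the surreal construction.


Day 0: {|} = 0 is born. Count = 1.
Day n: the number of surreal numbers born by day n is 2^(n+1) - 1.
By day 0: 2^1 - 1 = 1
By day 1: 2^2 - 1 = 3
By day 2: 2^3 - 1 = 7
By day 2: 7 surreal numbers.

7


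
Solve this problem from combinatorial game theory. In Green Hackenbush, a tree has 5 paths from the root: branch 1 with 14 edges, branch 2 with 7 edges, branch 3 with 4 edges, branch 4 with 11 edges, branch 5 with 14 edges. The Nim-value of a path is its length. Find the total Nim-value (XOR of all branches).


The tree has 5 branches from the ground vertex.
In Green Hackenbush, the Nim-value of a simple path of length k is k.
Branch 1: length 14, Nim-value = 14
Branch 2: length 7, Nim-value = 7
Branch 3: length 4, Nim-value = 4
Branch 4: length 11, Nim-value = 11
Branch 5: length 14, Nim-value = 14
Total Nim-value = XOR of all branch values:
0 XOR 14 = 14
14 XOR 7 = 9
9 XOR 4 = 13
13 XOR 11 = 6
6 XOR 14 = 8
Nim-value of the tree = 8

8


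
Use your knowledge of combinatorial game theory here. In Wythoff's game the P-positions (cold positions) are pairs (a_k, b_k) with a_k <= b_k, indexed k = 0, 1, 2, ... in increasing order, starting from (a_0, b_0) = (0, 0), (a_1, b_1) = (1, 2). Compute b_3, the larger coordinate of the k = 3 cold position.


By Wythoff's theorem, a_k = floor(k * phi) and b_k = floor(k * phi^2) = a_k + k, where phi = (1 + sqrt(5))/2 is the golden ratio.
phi = (1 + sqrt(5))/2 = 1.618034
phi^2 = phi + 1 = 2.618034
k = 3
k * phi^2 = 3 * 2.618034 = 7.854102
b_3 = floor(k * phi^2) = 7 (check: a_3 + k = 4 + 3 = 7)

7


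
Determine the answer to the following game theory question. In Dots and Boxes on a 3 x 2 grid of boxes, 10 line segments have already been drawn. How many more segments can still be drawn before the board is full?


Grid: 3 x 2 boxes, i.e. 4 rows and 3 columns of dots.
Horizontal edges: (rows + 1) * cols = 4 * 2 = 8
Vertical edges: rows * (cols + 1) = 3 * 3 = 9
Total edges: 8 + 9 = 17
Edges drawn: 10
Remaining: 17 - 10 = 7

7


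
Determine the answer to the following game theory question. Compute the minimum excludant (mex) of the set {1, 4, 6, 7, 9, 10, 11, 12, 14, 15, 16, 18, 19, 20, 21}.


Set = {1, 4, 6, 7, 9, 10, 11, 12, 14, 15, 16, 18, 19, 20, 21}
0 is NOT in the set. This is the mex.
mex = 0

0


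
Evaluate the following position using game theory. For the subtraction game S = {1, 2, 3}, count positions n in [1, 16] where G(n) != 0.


Subtraction set S = {1, 2, 3}, so G(n) = n mod 4.
G(n) = 0 when n is a multiple of 4.
Multiples of 4 in [1, 16]: 4
N-positions (nonzero Grundy) = 16 - 4 = 12

12


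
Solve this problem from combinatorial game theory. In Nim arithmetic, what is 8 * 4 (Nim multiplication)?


Nim multiplication is bilinear over XOR: (u XOR v) * w = (u*w) XOR (v*w).
So we split each operand into its bit components and XOR the pairwise Nim products.
8 = 8 (as XOR of powers of 2).
4 = 4 (as XOR of powers of 2).
Using the standard Nim-product table on single bits:
  2*2 = 3,   2*4 = 8,   2*8 = 12,
  4*4 = 6,   4*8 = 11,  8*8 = 13,
and  1*x = x (identity), k*l = l*k (commutative).
Pairwise Nim products:
  8 * 4 = 11
XOR them: 11 = 11.
Result: 8 * 4 = 11 (in Nim).

11


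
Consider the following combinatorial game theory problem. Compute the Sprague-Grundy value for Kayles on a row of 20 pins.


Kayles: a move removes 1 or 2 adjacent pins from a contiguous row.
Removing pins from a row of k leaves two independent rows (a, b) with a + b = k - 1 (one pin) or a + b = k - 2 (two pins); an end removal gives a = 0.
By Sprague-Grundy, G(k) = mex{ G(a) XOR G(b) } over all these splits. G(0) = 0.
G(1): splits (0,0):0^0=0 -> mex({0}) = 1
G(2): splits (0,1):0^1=1 (0,0):0^0=0 -> mex({0, 1}) = 2
G(3): splits (0,2):0^2=2 (1,1):1^1=0 (0,1):0^1=1 -> mex({0, 1, 2}) = 3
G(4): splits (0,3):0^3=3 (1,2):1^2=3 (0,2):0^2=2 (1,1):1^1=0 -> mex({0, 2, 3}) = 1
G(5): splits (0,4):0^1=1 (1,3):1^3=2 (2,2):2^2=0 (0,3):0^3=3 (1,2):1^2=3 -> mex({0, 1, 2, 3}) = 4
G(6) = mex({0, 1, 2, 4}) = 3
G(7) = mex({0, 1, 3, 4, 5}) = 2
G(8) = mex({0, 2, 3, 5, 6}) = 1
G(9) = mex({0, 1, 2, 3, 6, 7}) = 4
G(10) = mex({0, 1, 3, 4, 5, 7}) = 2
G(11) = mex({0, 1, 2, 3, 4, 5}) = 6
G(12) = mex({0, 1, 2, 3, 5, 6, 7}) = 4
G(13) = mex({0, 2, 3, 4, 6, 7}) = 1
G(14) = mex({0, 1, 4, 5, 6, 7}) = 2
G(15) = mex({0, 1, 2, 3, 4, 5, 6}) = 7
G(16) = mex({0, 2, 3, 5, 6, 7}) = 1
G(17) = mex({0, 1, 2, 3, 5, 6, 7}) = 4
G(18) = mex({0, 1, 2, 4, 5, 6}) = 3
G(19) = mex({0, 1, 3, 4, 5, 7}) = 2
G(20) = mex({0, 2, 3, 4, 5, 6, 7}) = 1
Therefore G(20) = 1.

1


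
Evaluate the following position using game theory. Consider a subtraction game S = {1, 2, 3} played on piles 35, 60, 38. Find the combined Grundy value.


Subtraction set: {1, 2, 3}
For this subtraction set, G(n) = n mod 4 (period = max + 1 = 4).
Pile 1 (size 35): G(35) = 35 mod 4 = 3
Pile 2 (size 60): G(60) = 60 mod 4 = 0
Pile 3 (size 38): G(38) = 38 mod 4 = 2
Total Grundy value = XOR of all: 3 XOR 0 XOR 2 = 1

1


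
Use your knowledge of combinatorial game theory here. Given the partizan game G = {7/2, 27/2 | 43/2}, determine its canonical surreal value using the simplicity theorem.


Left options: {7/2, 27/2}, max = 27/2
Right options: {43/2}, min = 43/2
All options are numbers and max(Left) < min(Right), so by the simplicity theorem the value is the simplest (earliest-born) number strictly between 27/2 and 43/2.
Integers 14 through 21 all lie strictly between 27/2 and 43/2.
Among integers, the simplest (lowest birthday = smallest |n|; 0 is born on day 0, +-n on day n) is 14.
No non-integer in the interval can be simpler: if x is a non-integer in the interval, then floor(x) or ceil(x) also lies in the interval (the interval contains an integer), and both are proper prefixes of x's sign expansion, i.e. born earlier. So the game value is 14.
Game value = 14

14


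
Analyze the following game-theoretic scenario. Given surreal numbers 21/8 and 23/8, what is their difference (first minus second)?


x = 21/8, y = 23/8
Converting to common denominator: 8
x = 21/8, y = 23/8
x - y = 21/8 - 23/8 = -1/4

-1/4


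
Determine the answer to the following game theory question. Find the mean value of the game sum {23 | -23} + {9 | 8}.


G1 = {23 | -23}, G2 = {9 | 8}
Each is a switch {a | b} with numbers a > b; its mean value is (a + b)/2, and mean value is additive over game sums: m(G1 + G2) = m(G1) + m(G2).
Mean of G1 = (23 + (-23))/2 = 0/2 = 0
Mean of G2 = (9 + (8))/2 = 17/2 = 17/2
Mean of G1 + G2 = 0 + 17/2 = 17/2

17/2


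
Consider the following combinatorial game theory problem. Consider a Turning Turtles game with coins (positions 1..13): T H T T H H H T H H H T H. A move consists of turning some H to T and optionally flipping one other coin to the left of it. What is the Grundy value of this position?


Coins: T H T T H H H T H H H T H
Key fact: a single head at position k behaves exactly like a Nim heap of size k (turning it to T and optionally flipping a coin at j < k corresponds to moving the heap from k to j, or to 0), and heads combine as a disjunctive sum (two heads at the same place would cancel, matching j XOR j = 0). So the Nim-value is the XOR of the 1-indexed positions of the heads.
Face-up positions (1-indexed): [2, 5, 6, 7, 9, 10, 11, 13]
XOR 0 with 2: 0 XOR 2 = 2
XOR 2 with 5: 2 XOR 5 = 7
XOR 7 with 6: 7 XOR 6 = 1
XOR 1 with 7: 1 XOR 7 = 6
XOR 6 with 9: 6 XOR 9 = 15
XOR 15 with 10: 15 XOR 10 = 5
XOR 5 with 11: 5 XOR 11 = 14
XOR 14 with 13: 14 XOR 13 = 3
Nim-value = 3

3


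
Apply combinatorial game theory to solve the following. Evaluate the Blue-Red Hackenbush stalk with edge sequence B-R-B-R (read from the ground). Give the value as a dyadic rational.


Edges (from ground): B-R-B-R
By Berlekamp's sign-expansion rule, a Blue-Red Hackenbush stalk has the value of the surreal number whose sign sequence is the edge sequence with B -> + and R -> -.
Sign sequence: +-+-
Trace the sign expansion in the surreal number tree, starting from 0:
Edge 1: B (sign +) -> bounds (0, +inf), value = 1
Edge 2: R (sign -) -> bounds (0, 1), value = 1/2
Edge 3: B (sign +) -> bounds (1/2, 1), value = 3/4
Edge 4: R (sign -) -> bounds (1/2, 3/4), value = 5/8
Game value = 5/8

5/8


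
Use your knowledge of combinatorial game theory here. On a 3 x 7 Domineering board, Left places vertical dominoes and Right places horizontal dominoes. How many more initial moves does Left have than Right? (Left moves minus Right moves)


Board is 3 x 7 (rows x cols).
Left (vertical) placements: (rows-1) * cols = 2 * 7 = 14
Right (horizontal) placements: rows * (cols-1) = 3 * 6 = 18
Advantage = Left - Right = 14 - 18 = -4

-4


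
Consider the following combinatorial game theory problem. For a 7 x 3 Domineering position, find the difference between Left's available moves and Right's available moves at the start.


Board is 7 x 3 (rows x cols).
Left (vertical) placements: (rows-1) * cols = 6 * 3 = 18
Right (horizontal) placements: rows * (cols-1) = 7 * 2 = 14
Advantage = Left - Right = 18 - 14 = 4

4


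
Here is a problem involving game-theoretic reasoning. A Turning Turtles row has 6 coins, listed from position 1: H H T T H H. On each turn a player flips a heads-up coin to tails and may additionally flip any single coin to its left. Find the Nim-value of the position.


Coins: H H T T H H
Key fact: a single head at position k behaves exactly like a Nim heap of size k (turning it to T and optionally flipping a coin at j < k corresponds to moving the heap from k to j, or to 0), and heads combine as a disjunctive sum (two heads at the same place would cancel, matching j XOR j = 0). So the Nim-value is the XOR of the 1-indexed positions of the heads.
Face-up positions (1-indexed): [1, 2, 5, 6]
XOR 0 with 1: 0 XOR 1 = 1
XOR 1 with 2: 1 XOR 2 = 3
XOR 3 with 5: 3 XOR 5 = 6
XOR 6 with 6: 6 XOR 6 = 0
Nim-value = 0

0


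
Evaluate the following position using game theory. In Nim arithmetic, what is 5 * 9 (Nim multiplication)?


Nim multiplication is bilinear over XOR: (u XOR v) * w = (u*w) XOR (v*w).
So we split each operand into its bit components and XOR the pairwise Nim products.
5 = 1 + 4 (as XOR of powers of 2).
9 = 1 + 8 (as XOR of powers of 2).
Using the standard Nim-product table on single bits:
  2*2 = 3,   2*4 = 8,   2*8 = 12,
  4*4 = 6,   4*8 = 11,  8*8 = 13,
and  1*x = x (identity), k*l = l*k (commutative).
Pairwise Nim products:
  1 * 1 = 1
  1 * 8 = 8
  4 * 1 = 4
  4 * 8 = 11
XOR them: 1 XOR 8 XOR 4 XOR 11 = 6.
Result: 5 * 9 = 6 (in Nim).

6


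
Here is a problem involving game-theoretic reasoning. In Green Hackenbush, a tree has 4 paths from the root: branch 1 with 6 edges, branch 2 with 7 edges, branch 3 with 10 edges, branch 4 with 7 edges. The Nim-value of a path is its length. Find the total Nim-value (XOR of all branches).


The tree has 4 branches from the ground vertex.
In Green Hackenbush, the Nim-value of a simple path of length k is k.
Branch 1: length 6, Nim-value = 6
Branch 2: length 7, Nim-value = 7
Branch 3: length 10, Nim-value = 10
Branch 4: length 7, Nim-value = 7
Total Nim-value = XOR of all branch values:
0 XOR 6 = 6
6 XOR 7 = 1
1 XOR 10 = 11
11 XOR 7 = 12
Nim-value of the tree = 12

12


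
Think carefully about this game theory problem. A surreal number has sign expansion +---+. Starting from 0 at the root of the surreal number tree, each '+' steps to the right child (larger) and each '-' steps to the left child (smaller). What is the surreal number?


Sign expansion: +---+
Rule: track bounds (lo, hi), initially (-inf, +inf). On '+', the current value becomes lo and we move to the simplest number in (value, hi): value + 1 if hi = +inf, otherwise the midpoint (value + hi)/2. On '-', the current value becomes hi and we move to value - 1 if lo = -inf, otherwise the midpoint (lo + value)/2.
Start at 0.
Step 1: sign = +, move right. Bounds: (0, +inf). Value = 1
Step 2: sign = -, move left. Bounds: (0, 1). Value = 1/2
Step 3: sign = -, move left. Bounds: (0, 1/2). Value = 1/4
Step 4: sign = -, move left. Bounds: (0, 1/4). Value = 1/8
Step 5: sign = +, move right. Bounds: (1/8, 1/4). Value = 3/16
The surreal number with sign expansion +---+ is 3/16.

3/16


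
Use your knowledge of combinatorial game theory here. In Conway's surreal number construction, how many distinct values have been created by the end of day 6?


Day 0: {|} = 0 is born. Count = 1.
Day n: the number of surreal numbers born by day n is 2^(n+1) - 1.
By day 0: 2^1 - 1 = 1
By day 1: 2^2 - 1 = 3
By day 2: 2^3 - 1 = 7
By day 3: 2^4 - 1 = 15
By day 4: 2^5 - 1 = 31
By day 5: 2^6 - 1 = 63
By day 6: 2^7 - 1 = 127
By day 6: 127 surreal numbers.

127


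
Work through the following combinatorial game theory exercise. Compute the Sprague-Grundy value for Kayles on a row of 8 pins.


Kayles: a move removes 1 or 2 adjacent pins from a contiguous row.
Removing pins from a row of k leaves two independent rows (a, b) with a + b = k - 1 (one pin) or a + b = k - 2 (two pins); an end removal gives a = 0.
By Sprague-Grundy, G(k) = mex{ G(a) XOR G(b) } over all these splits. G(0) = 0.
G(1): splits (0,0):0^0=0 -> mex({0}) = 1
G(2): splits (0,1):0^1=1 (0,0):0^0=0 -> mex({0, 1}) = 2
G(3): splits (0,2):0^2=2 (1,1):1^1=0 (0,1):0^1=1 -> mex({0, 1, 2}) = 3
G(4): splits (0,3):0^3=3 (1,2):1^2=3 (0,2):0^2=2 (1,1):1^1=0 -> mex({0, 2, 3}) = 1
G(5): splits (0,4):0^1=1 (1,3):1^3=2 (2,2):2^2=0 (0,3):0^3=3 (1,2):1^2=3 -> mex({0, 1, 2, 3}) = 4
G(6) = mex({0, 1, 2, 4}) = 3
G(7) = mex({0, 1, 3, 4, 5}) = 2
G(8) = mex({0, 2, 3, 5, 6}) = 1
Therefore G(8) = 1.

1


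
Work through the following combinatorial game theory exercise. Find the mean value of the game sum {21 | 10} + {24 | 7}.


G1 = {21 | 10}, G2 = {24 | 7}
Each is a switch {a | b} with numbers a > b; its mean value is (a + b)/2, and mean value is additive over game sums: m(G1 + G2) = m(G1) + m(G2).
Mean of G1 = (21 + (10))/2 = 31/2 = 31/2
Mean of G2 = (24 + (7))/2 = 31/2 = 31/2
Mean of G1 + G2 = 31/2 + 31/2 = 31

31


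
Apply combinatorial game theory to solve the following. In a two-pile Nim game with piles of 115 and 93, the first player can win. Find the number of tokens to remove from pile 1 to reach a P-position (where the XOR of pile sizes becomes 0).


Piles: 115 and 93
Current XOR: 115 XOR 93 = 46 (non-zero, so this is an N-position).
To make the XOR zero, we need to find a move that balances the piles.
For pile 1 (size 115): target = 115 XOR 46 = 93
We reduce pile 1 from 115 to 93.
Tokens removed: 115 - 93 = 22
Verification: 93 XOR 93 = 0

22


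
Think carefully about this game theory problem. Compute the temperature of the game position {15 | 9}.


The game is {15 | 9}, a switch {a | b} with numbers a > b.
Cooling {a | b} by t gives {a - t | b + t}, which stops being hot when a - t = b + t, i.e. at t = (a - b)/2. So the temperature of a switch is (a - b)/2.
Temperature = (Left option - Right option) / 2
= (15 - (9)) / 2
= 6 / 2
= 3

3


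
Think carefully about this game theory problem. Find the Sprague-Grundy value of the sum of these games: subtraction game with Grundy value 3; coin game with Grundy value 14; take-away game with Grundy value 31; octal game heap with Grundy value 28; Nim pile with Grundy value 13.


By the Sprague-Grundy theorem, the Grundy value of a sum of games is the XOR of individual Grundy values.
subtraction game: Grundy value = 3. Running XOR: 0 XOR 3 = 3
coin game: Grundy value = 14. Running XOR: 3 XOR 14 = 13
take-away game: Grundy value = 31. Running XOR: 13 XOR 31 = 18
octal game heap: Grundy value = 28. Running XOR: 18 XOR 28 = 14
Nim pile: Grundy value = 13. Running XOR: 14 XOR 13 = 3
The combined Grundy value is 3.

3


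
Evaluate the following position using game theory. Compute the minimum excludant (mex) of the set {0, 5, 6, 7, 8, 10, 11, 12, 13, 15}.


Set = {0, 5, 6, 7, 8, 10, 11, 12, 13, 15}
0 is in the set.
1 is NOT in the set. This is the mex.
mex = 1

1


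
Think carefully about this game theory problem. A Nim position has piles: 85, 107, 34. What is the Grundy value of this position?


We need the XOR (exclusive or) of all pile sizes.
After XOR-ing pile 1 (size 85): 0 XOR 85 = 85
After XOR-ing pile 2 (size 107): 85 XOR 107 = 62
After XOR-ing pile 3 (size 34): 62 XOR 34 = 28
The Nim-value of this position is 28.

28


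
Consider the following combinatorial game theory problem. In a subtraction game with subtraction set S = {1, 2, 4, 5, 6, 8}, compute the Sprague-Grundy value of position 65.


The subtraction set is S = {1, 2, 4, 5, 6, 8}.
G(k) = mex{ G(k - s) : s in S, s <= k }. We compute iteratively: G(0) = 0.
G(1) = mex({0}) = 1
G(2) = mex({0, 1}) = 2
G(3) = mex({1, 2}) = 0
G(4) = mex({0, 2}) = 1
G(5) = mex({0, 1}) = 2
G(6) = mex({0, 1, 2}) = 3
G(7) = mex({0, 1, 2, 3}) = 4
G(8) = mex({0, 1, 2, 3, 4}) = 5
G(9) = mex({0, 1, 2, 4, 5}) = 3
G(10) = mex({1, 2, 3, 5}) = 0
G(11) = mex({0, 2, 3, 4}) = 1
G(12) = mex({0, 1, 3, 4, 5}) = 2
G(13) = mex({1, 2, 3, 4, 5}) = 0
G(14) = mex({0, 2, 3, 5}) = 1
G(15) = mex({0, 1, 3, 4}) = 2
G(16) = mex({0, 1, 2, 5}) = 3
G(17) = mex({0, 1, 2, 3}) = 4
Observe that G(10)..G(17) = 0, 1, 2, 0, 1, 2, 3, 4 repeats G(0)..G(7) = 0, 1, 2, 0, 1, 2, 3, 4.
For k >= max(S) = 8, G(k) is determined by the previous 8 values G(k-8)..G(k-1); a window of 8 consecutive values has recurred shifted by 10, so by induction G(k + 10) = G(k) for all k >= 0: the sequence is periodic from the start with period 10.
One period: G(0..9) = 0, 1, 2, 0, 1, 2, 3, 4, 5, 3.
65 mod 10 = 5, so G(65) = G(5) = 2.

2


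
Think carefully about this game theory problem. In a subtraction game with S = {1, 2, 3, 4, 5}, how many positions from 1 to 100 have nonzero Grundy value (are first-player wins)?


Subtraction set S = {1, 2, 3, 4, 5}, so G(n) = n mod 6.
G(n) = 0 when n is a multiple of 6.
Multiples of 6 in [1, 100]: 16
N-positions (nonzero Grundy) = 100 - 16 = 84

84


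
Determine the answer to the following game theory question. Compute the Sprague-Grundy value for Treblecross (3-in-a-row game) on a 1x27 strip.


Treblecross: place X on empty cells; 3-in-a-row wins.
Playing within two cells of an existing X lets the opponent win at once, so sensible play treats the cells i-2..i+2 around each X as dead. The player left with no safe cell loses, so this is a normal-play take-away game on strips of safe cells.
Placing X at cell i (0-indexed) of a strip of k safe cells leaves independent strips of sizes max(0, i-2) and max(0, k-i-3). Hence G(k) = mex{ G(max(0,i-2)) XOR G(max(0,k-i-3)) : 0 <= i < k }, with G(0) = 0.
G(1): splits (0,0):0^0=0 -> mex({0}) = 1
G(2): splits (0,0):0^0=0 -> mex({0}) = 1
G(3): splits (0,0):0^0=0 -> mex({0}) = 1
G(4): splits (0,1):0^1=1 (0,0):0^0=0 -> mex({0, 1}) = 2
G(5): splits (0,2):0^1=1 (0,1):0^1=1 (0,0):0^0=0 -> mex({0, 1}) = 2
G(6) = mex({1}) = 0
G(7) = mex({0, 1, 2}) = 3
G(8) = mex({0, 1, 2}) = 3
G(9) = mex({0, 2}) = 1
G(10) = mex({0, 2, 3}) = 1
G(11) = mex({0, 3}) = 1
G(12) = mex({1, 3}) = 0
G(13) = mex({0, 1, 2, 3}) = 4
G(14) = mex({0, 1, 2}) = 3
G(15) = mex({0, 1, 2}) = 3
G(16) = mex({0, 1, 2, 4}) = 3
G(17) = mex({0, 1, 3, 4}) = 2
G(18) = mex({0, 1, 3, 4}) = 2
G(19) = mex({0, 1, 3, 5}) = 2
G(20) = mex({0, 1, 2, 3, 5}) = 4
G(21) = mex({0, 1, 2, 3, 5}) = 4
G(22) = mex({1, 2, 6}) = 0
G(23) = mex({0, 1, 2, 3, 4, 6}) = 5
G(24) = mex({0, 1, 2, 3, 4}) = 5
G(25) = mex({0, 1, 3, 4, 7}) = 2
G(26) = mex({0, 1, 3, 4, 5, 7}) = 2
G(27) = mex({0, 1, 3, 5}) = 2
Therefore G(27) = 2.

2


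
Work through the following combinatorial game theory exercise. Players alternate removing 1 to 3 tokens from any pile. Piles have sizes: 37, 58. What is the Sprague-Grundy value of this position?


Subtraction set: {1, 2, 3}
For this subtraction set, G(n) = n mod 4 (period = max + 1 = 4).
Pile 1 (size 37): G(37) = 37 mod 4 = 1
Pile 2 (size 58): G(58) = 58 mod 4 = 2
Total Grundy value = XOR of all: 1 XOR 2 = 3

3


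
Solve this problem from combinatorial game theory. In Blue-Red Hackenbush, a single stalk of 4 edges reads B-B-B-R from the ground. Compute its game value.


Edges (from ground): B-B-B-R
By Berlekamp's sign-expansion rule, a Blue-Red Hackenbush stalk has the value of the surreal number whose sign sequence is the edge sequence with B -> + and R -> -.
Sign sequence: +++-
Trace the sign expansion in the surreal number tree, starting from 0:
Edge 1: B (sign +) -> bounds (0, +inf), value = 1
Edge 2: B (sign +) -> bounds (1, +inf), value = 2
Edge 3: B (sign +) -> bounds (2, +inf), value = 3
Edge 4: R (sign -) -> bounds (2, 3), value = 5/2
Game value = 5/2

5/2


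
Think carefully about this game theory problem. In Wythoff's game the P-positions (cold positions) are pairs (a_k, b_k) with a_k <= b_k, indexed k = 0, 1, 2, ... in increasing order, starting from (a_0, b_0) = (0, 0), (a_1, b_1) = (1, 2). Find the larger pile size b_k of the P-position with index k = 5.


By Wythoff's theorem, a_k = floor(k * phi) and b_k = floor(k * phi^2) = a_k + k, where phi = (1 + sqrt(5))/2 is the golden ratio.
phi = (1 + sqrt(5))/2 = 1.618034
phi^2 = phi + 1 = 2.618034
k = 5
k * phi^2 = 5 * 2.618034 = 13.090170
b_5 = floor(k * phi^2) = 13 (check: a_5 + k = 8 + 5 = 13)

13


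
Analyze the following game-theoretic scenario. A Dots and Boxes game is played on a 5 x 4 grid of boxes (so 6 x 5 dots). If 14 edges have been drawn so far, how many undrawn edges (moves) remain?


Grid: 5 x 4 boxes, i.e. 6 rows and 5 columns of dots.
Horizontal edges: (rows + 1) * cols = 6 * 4 = 24
Vertical edges: rows * (cols + 1) = 5 * 5 = 25
Total edges: 24 + 25 = 49
Edges drawn: 14
Remaining: 49 - 14 = 35

35


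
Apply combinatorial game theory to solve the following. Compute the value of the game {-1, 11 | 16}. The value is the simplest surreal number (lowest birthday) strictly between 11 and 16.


Left options: {-1, 11}, max = 11
Right options: {16}, min = 16
All options are numbers and max(Left) < min(Right), so by the simplicity theorem the value is the simplest (earliest-born) number strictly between 11 and 16.
Integers 12 through 15 all lie strictly between 11 and 16.
Among integers, the simplest (lowest birthday = smallest |n|; 0 is born on day 0, +-n on day n) is 12.
No non-integer in the interval can be simpler: if x is a non-integer in the interval, then floor(x) or ceil(x) also lies in the interval (the interval contains an integer), and both are proper prefixes of x's sign expansion, i.e. born earlier. So the game value is 12.
Game value = 12

12
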